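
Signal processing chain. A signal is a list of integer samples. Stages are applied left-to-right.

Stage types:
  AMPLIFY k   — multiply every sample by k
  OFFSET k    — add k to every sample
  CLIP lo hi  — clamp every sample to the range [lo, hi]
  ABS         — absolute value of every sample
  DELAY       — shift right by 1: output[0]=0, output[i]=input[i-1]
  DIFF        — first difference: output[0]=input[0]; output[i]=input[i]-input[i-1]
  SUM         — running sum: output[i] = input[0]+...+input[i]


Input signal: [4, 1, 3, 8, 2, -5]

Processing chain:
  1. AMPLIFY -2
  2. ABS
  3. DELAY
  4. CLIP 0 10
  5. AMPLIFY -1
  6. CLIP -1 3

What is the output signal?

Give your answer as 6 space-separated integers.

Answer: 0 -1 -1 -1 -1 -1

Derivation:
Input: [4, 1, 3, 8, 2, -5]
Stage 1 (AMPLIFY -2): 4*-2=-8, 1*-2=-2, 3*-2=-6, 8*-2=-16, 2*-2=-4, -5*-2=10 -> [-8, -2, -6, -16, -4, 10]
Stage 2 (ABS): |-8|=8, |-2|=2, |-6|=6, |-16|=16, |-4|=4, |10|=10 -> [8, 2, 6, 16, 4, 10]
Stage 3 (DELAY): [0, 8, 2, 6, 16, 4] = [0, 8, 2, 6, 16, 4] -> [0, 8, 2, 6, 16, 4]
Stage 4 (CLIP 0 10): clip(0,0,10)=0, clip(8,0,10)=8, clip(2,0,10)=2, clip(6,0,10)=6, clip(16,0,10)=10, clip(4,0,10)=4 -> [0, 8, 2, 6, 10, 4]
Stage 5 (AMPLIFY -1): 0*-1=0, 8*-1=-8, 2*-1=-2, 6*-1=-6, 10*-1=-10, 4*-1=-4 -> [0, -8, -2, -6, -10, -4]
Stage 6 (CLIP -1 3): clip(0,-1,3)=0, clip(-8,-1,3)=-1, clip(-2,-1,3)=-1, clip(-6,-1,3)=-1, clip(-10,-1,3)=-1, clip(-4,-1,3)=-1 -> [0, -1, -1, -1, -1, -1]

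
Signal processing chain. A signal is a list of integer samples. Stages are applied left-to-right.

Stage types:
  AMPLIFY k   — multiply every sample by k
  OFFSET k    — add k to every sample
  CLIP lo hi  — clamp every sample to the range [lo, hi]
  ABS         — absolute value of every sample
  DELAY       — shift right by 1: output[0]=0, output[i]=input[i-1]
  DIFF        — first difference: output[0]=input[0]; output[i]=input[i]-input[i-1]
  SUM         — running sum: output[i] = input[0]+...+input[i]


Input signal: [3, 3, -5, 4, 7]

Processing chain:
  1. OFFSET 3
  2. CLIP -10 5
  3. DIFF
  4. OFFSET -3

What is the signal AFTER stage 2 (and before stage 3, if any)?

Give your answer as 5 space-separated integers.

Answer: 5 5 -2 5 5

Derivation:
Input: [3, 3, -5, 4, 7]
Stage 1 (OFFSET 3): 3+3=6, 3+3=6, -5+3=-2, 4+3=7, 7+3=10 -> [6, 6, -2, 7, 10]
Stage 2 (CLIP -10 5): clip(6,-10,5)=5, clip(6,-10,5)=5, clip(-2,-10,5)=-2, clip(7,-10,5)=5, clip(10,-10,5)=5 -> [5, 5, -2, 5, 5]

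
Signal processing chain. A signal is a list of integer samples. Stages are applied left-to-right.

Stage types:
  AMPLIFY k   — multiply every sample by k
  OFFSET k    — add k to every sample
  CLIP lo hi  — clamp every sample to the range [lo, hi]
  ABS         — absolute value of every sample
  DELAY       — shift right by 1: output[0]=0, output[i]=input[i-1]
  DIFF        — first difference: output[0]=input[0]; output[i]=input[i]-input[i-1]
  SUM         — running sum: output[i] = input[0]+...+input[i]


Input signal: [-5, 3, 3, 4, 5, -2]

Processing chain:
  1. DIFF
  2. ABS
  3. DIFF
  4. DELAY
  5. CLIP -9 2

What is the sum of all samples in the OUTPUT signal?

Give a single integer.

Answer: -3

Derivation:
Input: [-5, 3, 3, 4, 5, -2]
Stage 1 (DIFF): s[0]=-5, 3--5=8, 3-3=0, 4-3=1, 5-4=1, -2-5=-7 -> [-5, 8, 0, 1, 1, -7]
Stage 2 (ABS): |-5|=5, |8|=8, |0|=0, |1|=1, |1|=1, |-7|=7 -> [5, 8, 0, 1, 1, 7]
Stage 3 (DIFF): s[0]=5, 8-5=3, 0-8=-8, 1-0=1, 1-1=0, 7-1=6 -> [5, 3, -8, 1, 0, 6]
Stage 4 (DELAY): [0, 5, 3, -8, 1, 0] = [0, 5, 3, -8, 1, 0] -> [0, 5, 3, -8, 1, 0]
Stage 5 (CLIP -9 2): clip(0,-9,2)=0, clip(5,-9,2)=2, clip(3,-9,2)=2, clip(-8,-9,2)=-8, clip(1,-9,2)=1, clip(0,-9,2)=0 -> [0, 2, 2, -8, 1, 0]
Output sum: -3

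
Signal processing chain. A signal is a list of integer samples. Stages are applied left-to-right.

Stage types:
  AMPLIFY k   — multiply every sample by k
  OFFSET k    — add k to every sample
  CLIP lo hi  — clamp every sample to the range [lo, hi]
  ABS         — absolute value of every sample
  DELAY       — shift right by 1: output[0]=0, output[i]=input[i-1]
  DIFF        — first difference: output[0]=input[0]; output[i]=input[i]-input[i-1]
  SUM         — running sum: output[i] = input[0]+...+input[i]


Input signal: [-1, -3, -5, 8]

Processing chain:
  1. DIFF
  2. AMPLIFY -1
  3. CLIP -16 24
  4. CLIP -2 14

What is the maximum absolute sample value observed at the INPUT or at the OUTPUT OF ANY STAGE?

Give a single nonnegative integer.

Input: [-1, -3, -5, 8] (max |s|=8)
Stage 1 (DIFF): s[0]=-1, -3--1=-2, -5--3=-2, 8--5=13 -> [-1, -2, -2, 13] (max |s|=13)
Stage 2 (AMPLIFY -1): -1*-1=1, -2*-1=2, -2*-1=2, 13*-1=-13 -> [1, 2, 2, -13] (max |s|=13)
Stage 3 (CLIP -16 24): clip(1,-16,24)=1, clip(2,-16,24)=2, clip(2,-16,24)=2, clip(-13,-16,24)=-13 -> [1, 2, 2, -13] (max |s|=13)
Stage 4 (CLIP -2 14): clip(1,-2,14)=1, clip(2,-2,14)=2, clip(2,-2,14)=2, clip(-13,-2,14)=-2 -> [1, 2, 2, -2] (max |s|=2)
Overall max amplitude: 13

Answer: 13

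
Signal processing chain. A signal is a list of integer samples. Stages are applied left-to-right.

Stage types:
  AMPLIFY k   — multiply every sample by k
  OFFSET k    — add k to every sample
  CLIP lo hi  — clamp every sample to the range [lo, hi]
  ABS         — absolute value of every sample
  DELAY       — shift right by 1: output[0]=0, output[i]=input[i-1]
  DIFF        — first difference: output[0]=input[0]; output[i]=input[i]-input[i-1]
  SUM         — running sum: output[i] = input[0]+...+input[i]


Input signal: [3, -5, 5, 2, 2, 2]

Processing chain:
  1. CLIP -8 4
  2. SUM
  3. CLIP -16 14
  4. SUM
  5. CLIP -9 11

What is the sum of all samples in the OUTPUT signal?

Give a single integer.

Input: [3, -5, 5, 2, 2, 2]
Stage 1 (CLIP -8 4): clip(3,-8,4)=3, clip(-5,-8,4)=-5, clip(5,-8,4)=4, clip(2,-8,4)=2, clip(2,-8,4)=2, clip(2,-8,4)=2 -> [3, -5, 4, 2, 2, 2]
Stage 2 (SUM): sum[0..0]=3, sum[0..1]=-2, sum[0..2]=2, sum[0..3]=4, sum[0..4]=6, sum[0..5]=8 -> [3, -2, 2, 4, 6, 8]
Stage 3 (CLIP -16 14): clip(3,-16,14)=3, clip(-2,-16,14)=-2, clip(2,-16,14)=2, clip(4,-16,14)=4, clip(6,-16,14)=6, clip(8,-16,14)=8 -> [3, -2, 2, 4, 6, 8]
Stage 4 (SUM): sum[0..0]=3, sum[0..1]=1, sum[0..2]=3, sum[0..3]=7, sum[0..4]=13, sum[0..5]=21 -> [3, 1, 3, 7, 13, 21]
Stage 5 (CLIP -9 11): clip(3,-9,11)=3, clip(1,-9,11)=1, clip(3,-9,11)=3, clip(7,-9,11)=7, clip(13,-9,11)=11, clip(21,-9,11)=11 -> [3, 1, 3, 7, 11, 11]
Output sum: 36

Answer: 36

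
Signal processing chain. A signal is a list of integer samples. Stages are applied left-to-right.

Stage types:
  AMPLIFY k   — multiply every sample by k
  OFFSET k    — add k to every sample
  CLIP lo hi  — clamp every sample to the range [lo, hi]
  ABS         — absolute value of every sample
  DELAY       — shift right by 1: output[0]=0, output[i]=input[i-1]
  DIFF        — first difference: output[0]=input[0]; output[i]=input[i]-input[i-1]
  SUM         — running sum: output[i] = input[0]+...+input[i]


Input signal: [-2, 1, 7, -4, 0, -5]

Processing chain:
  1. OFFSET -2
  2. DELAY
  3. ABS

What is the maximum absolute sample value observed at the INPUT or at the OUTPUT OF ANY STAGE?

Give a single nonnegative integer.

Answer: 7

Derivation:
Input: [-2, 1, 7, -4, 0, -5] (max |s|=7)
Stage 1 (OFFSET -2): -2+-2=-4, 1+-2=-1, 7+-2=5, -4+-2=-6, 0+-2=-2, -5+-2=-7 -> [-4, -1, 5, -6, -2, -7] (max |s|=7)
Stage 2 (DELAY): [0, -4, -1, 5, -6, -2] = [0, -4, -1, 5, -6, -2] -> [0, -4, -1, 5, -6, -2] (max |s|=6)
Stage 3 (ABS): |0|=0, |-4|=4, |-1|=1, |5|=5, |-6|=6, |-2|=2 -> [0, 4, 1, 5, 6, 2] (max |s|=6)
Overall max amplitude: 7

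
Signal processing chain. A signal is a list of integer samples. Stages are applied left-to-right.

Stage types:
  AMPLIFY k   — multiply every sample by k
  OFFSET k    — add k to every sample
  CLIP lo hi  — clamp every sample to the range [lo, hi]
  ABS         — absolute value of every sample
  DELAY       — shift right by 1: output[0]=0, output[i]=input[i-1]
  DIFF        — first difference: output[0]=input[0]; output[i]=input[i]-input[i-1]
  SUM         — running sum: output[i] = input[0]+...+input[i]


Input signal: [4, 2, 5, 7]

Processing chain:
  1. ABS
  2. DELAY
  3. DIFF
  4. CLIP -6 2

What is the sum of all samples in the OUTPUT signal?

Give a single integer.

Input: [4, 2, 5, 7]
Stage 1 (ABS): |4|=4, |2|=2, |5|=5, |7|=7 -> [4, 2, 5, 7]
Stage 2 (DELAY): [0, 4, 2, 5] = [0, 4, 2, 5] -> [0, 4, 2, 5]
Stage 3 (DIFF): s[0]=0, 4-0=4, 2-4=-2, 5-2=3 -> [0, 4, -2, 3]
Stage 4 (CLIP -6 2): clip(0,-6,2)=0, clip(4,-6,2)=2, clip(-2,-6,2)=-2, clip(3,-6,2)=2 -> [0, 2, -2, 2]
Output sum: 2

Answer: 2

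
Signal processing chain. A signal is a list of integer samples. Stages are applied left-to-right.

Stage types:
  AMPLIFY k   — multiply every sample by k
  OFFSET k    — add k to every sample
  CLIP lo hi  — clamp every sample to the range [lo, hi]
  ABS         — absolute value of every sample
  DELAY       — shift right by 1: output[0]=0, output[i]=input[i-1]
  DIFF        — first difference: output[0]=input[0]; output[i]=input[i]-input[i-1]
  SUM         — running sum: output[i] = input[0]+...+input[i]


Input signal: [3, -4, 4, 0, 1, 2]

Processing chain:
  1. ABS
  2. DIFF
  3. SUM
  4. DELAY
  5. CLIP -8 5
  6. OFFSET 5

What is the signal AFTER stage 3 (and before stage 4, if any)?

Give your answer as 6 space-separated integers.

Answer: 3 4 4 0 1 2

Derivation:
Input: [3, -4, 4, 0, 1, 2]
Stage 1 (ABS): |3|=3, |-4|=4, |4|=4, |0|=0, |1|=1, |2|=2 -> [3, 4, 4, 0, 1, 2]
Stage 2 (DIFF): s[0]=3, 4-3=1, 4-4=0, 0-4=-4, 1-0=1, 2-1=1 -> [3, 1, 0, -4, 1, 1]
Stage 3 (SUM): sum[0..0]=3, sum[0..1]=4, sum[0..2]=4, sum[0..3]=0, sum[0..4]=1, sum[0..5]=2 -> [3, 4, 4, 0, 1, 2]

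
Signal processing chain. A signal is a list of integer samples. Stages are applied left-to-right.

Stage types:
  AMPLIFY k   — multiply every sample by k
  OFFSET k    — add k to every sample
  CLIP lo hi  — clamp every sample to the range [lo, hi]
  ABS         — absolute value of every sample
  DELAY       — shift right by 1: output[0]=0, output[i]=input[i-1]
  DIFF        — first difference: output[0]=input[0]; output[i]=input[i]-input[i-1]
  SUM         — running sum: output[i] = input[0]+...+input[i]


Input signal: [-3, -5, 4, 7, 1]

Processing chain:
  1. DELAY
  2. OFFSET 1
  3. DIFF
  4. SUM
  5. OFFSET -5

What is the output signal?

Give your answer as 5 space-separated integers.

Answer: -4 -7 -9 0 3

Derivation:
Input: [-3, -5, 4, 7, 1]
Stage 1 (DELAY): [0, -3, -5, 4, 7] = [0, -3, -5, 4, 7] -> [0, -3, -5, 4, 7]
Stage 2 (OFFSET 1): 0+1=1, -3+1=-2, -5+1=-4, 4+1=5, 7+1=8 -> [1, -2, -4, 5, 8]
Stage 3 (DIFF): s[0]=1, -2-1=-3, -4--2=-2, 5--4=9, 8-5=3 -> [1, -3, -2, 9, 3]
Stage 4 (SUM): sum[0..0]=1, sum[0..1]=-2, sum[0..2]=-4, sum[0..3]=5, sum[0..4]=8 -> [1, -2, -4, 5, 8]
Stage 5 (OFFSET -5): 1+-5=-4, -2+-5=-7, -4+-5=-9, 5+-5=0, 8+-5=3 -> [-4, -7, -9, 0, 3]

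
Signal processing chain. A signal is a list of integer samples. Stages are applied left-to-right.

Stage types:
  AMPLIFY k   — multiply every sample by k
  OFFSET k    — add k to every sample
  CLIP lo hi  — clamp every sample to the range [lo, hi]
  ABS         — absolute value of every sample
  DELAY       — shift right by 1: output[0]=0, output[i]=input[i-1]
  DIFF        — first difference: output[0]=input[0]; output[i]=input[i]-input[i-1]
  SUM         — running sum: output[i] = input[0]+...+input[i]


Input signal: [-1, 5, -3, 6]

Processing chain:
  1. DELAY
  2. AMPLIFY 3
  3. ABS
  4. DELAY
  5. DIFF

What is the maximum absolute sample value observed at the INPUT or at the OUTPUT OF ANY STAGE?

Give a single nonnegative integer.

Input: [-1, 5, -3, 6] (max |s|=6)
Stage 1 (DELAY): [0, -1, 5, -3] = [0, -1, 5, -3] -> [0, -1, 5, -3] (max |s|=5)
Stage 2 (AMPLIFY 3): 0*3=0, -1*3=-3, 5*3=15, -3*3=-9 -> [0, -3, 15, -9] (max |s|=15)
Stage 3 (ABS): |0|=0, |-3|=3, |15|=15, |-9|=9 -> [0, 3, 15, 9] (max |s|=15)
Stage 4 (DELAY): [0, 0, 3, 15] = [0, 0, 3, 15] -> [0, 0, 3, 15] (max |s|=15)
Stage 5 (DIFF): s[0]=0, 0-0=0, 3-0=3, 15-3=12 -> [0, 0, 3, 12] (max |s|=12)
Overall max amplitude: 15

Answer: 15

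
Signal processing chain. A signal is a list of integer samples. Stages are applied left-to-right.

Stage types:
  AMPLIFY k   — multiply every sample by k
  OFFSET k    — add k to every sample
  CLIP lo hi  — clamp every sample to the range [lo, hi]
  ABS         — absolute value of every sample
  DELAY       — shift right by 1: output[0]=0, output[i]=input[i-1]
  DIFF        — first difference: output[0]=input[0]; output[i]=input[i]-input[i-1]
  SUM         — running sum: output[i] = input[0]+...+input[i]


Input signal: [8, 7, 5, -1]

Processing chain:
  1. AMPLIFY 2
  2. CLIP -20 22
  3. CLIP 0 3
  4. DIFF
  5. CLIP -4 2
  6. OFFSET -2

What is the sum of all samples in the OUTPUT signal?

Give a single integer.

Answer: -9

Derivation:
Input: [8, 7, 5, -1]
Stage 1 (AMPLIFY 2): 8*2=16, 7*2=14, 5*2=10, -1*2=-2 -> [16, 14, 10, -2]
Stage 2 (CLIP -20 22): clip(16,-20,22)=16, clip(14,-20,22)=14, clip(10,-20,22)=10, clip(-2,-20,22)=-2 -> [16, 14, 10, -2]
Stage 3 (CLIP 0 3): clip(16,0,3)=3, clip(14,0,3)=3, clip(10,0,3)=3, clip(-2,0,3)=0 -> [3, 3, 3, 0]
Stage 4 (DIFF): s[0]=3, 3-3=0, 3-3=0, 0-3=-3 -> [3, 0, 0, -3]
Stage 5 (CLIP -4 2): clip(3,-4,2)=2, clip(0,-4,2)=0, clip(0,-4,2)=0, clip(-3,-4,2)=-3 -> [2, 0, 0, -3]
Stage 6 (OFFSET -2): 2+-2=0, 0+-2=-2, 0+-2=-2, -3+-2=-5 -> [0, -2, -2, -5]
Output sum: -9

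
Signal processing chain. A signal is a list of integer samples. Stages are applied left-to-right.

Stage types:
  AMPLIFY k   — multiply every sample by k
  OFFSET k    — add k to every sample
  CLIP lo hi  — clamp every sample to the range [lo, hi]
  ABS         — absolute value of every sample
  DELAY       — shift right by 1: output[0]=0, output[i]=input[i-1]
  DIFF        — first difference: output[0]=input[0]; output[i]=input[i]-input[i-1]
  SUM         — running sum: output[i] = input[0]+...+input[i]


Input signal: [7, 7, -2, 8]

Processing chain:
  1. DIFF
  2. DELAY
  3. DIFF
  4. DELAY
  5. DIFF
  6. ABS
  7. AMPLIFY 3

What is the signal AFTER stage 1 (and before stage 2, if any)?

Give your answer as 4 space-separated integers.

Answer: 7 0 -9 10

Derivation:
Input: [7, 7, -2, 8]
Stage 1 (DIFF): s[0]=7, 7-7=0, -2-7=-9, 8--2=10 -> [7, 0, -9, 10]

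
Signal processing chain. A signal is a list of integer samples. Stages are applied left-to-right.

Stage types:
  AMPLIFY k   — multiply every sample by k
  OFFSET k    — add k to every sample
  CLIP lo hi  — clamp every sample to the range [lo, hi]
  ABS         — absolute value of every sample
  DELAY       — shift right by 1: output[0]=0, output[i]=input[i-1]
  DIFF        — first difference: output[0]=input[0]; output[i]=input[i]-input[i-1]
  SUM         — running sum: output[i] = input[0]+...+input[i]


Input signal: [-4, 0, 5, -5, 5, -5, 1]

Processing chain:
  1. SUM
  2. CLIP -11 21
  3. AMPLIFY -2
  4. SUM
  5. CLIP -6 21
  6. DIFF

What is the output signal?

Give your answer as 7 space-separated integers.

Input: [-4, 0, 5, -5, 5, -5, 1]
Stage 1 (SUM): sum[0..0]=-4, sum[0..1]=-4, sum[0..2]=1, sum[0..3]=-4, sum[0..4]=1, sum[0..5]=-4, sum[0..6]=-3 -> [-4, -4, 1, -4, 1, -4, -3]
Stage 2 (CLIP -11 21): clip(-4,-11,21)=-4, clip(-4,-11,21)=-4, clip(1,-11,21)=1, clip(-4,-11,21)=-4, clip(1,-11,21)=1, clip(-4,-11,21)=-4, clip(-3,-11,21)=-3 -> [-4, -4, 1, -4, 1, -4, -3]
Stage 3 (AMPLIFY -2): -4*-2=8, -4*-2=8, 1*-2=-2, -4*-2=8, 1*-2=-2, -4*-2=8, -3*-2=6 -> [8, 8, -2, 8, -2, 8, 6]
Stage 4 (SUM): sum[0..0]=8, sum[0..1]=16, sum[0..2]=14, sum[0..3]=22, sum[0..4]=20, sum[0..5]=28, sum[0..6]=34 -> [8, 16, 14, 22, 20, 28, 34]
Stage 5 (CLIP -6 21): clip(8,-6,21)=8, clip(16,-6,21)=16, clip(14,-6,21)=14, clip(22,-6,21)=21, clip(20,-6,21)=20, clip(28,-6,21)=21, clip(34,-6,21)=21 -> [8, 16, 14, 21, 20, 21, 21]
Stage 6 (DIFF): s[0]=8, 16-8=8, 14-16=-2, 21-14=7, 20-21=-1, 21-20=1, 21-21=0 -> [8, 8, -2, 7, -1, 1, 0]

Answer: 8 8 -2 7 -1 1 0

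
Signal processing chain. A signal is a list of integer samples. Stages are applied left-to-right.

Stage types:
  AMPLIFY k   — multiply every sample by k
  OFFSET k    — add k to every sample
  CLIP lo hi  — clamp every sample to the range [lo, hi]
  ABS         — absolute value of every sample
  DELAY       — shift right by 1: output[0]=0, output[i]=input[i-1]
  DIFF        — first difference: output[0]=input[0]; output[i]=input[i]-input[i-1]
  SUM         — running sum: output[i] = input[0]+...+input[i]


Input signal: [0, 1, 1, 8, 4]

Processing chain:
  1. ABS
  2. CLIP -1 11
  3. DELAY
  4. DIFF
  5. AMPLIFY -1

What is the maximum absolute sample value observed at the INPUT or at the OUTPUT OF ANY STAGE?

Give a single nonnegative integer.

Answer: 8

Derivation:
Input: [0, 1, 1, 8, 4] (max |s|=8)
Stage 1 (ABS): |0|=0, |1|=1, |1|=1, |8|=8, |4|=4 -> [0, 1, 1, 8, 4] (max |s|=8)
Stage 2 (CLIP -1 11): clip(0,-1,11)=0, clip(1,-1,11)=1, clip(1,-1,11)=1, clip(8,-1,11)=8, clip(4,-1,11)=4 -> [0, 1, 1, 8, 4] (max |s|=8)
Stage 3 (DELAY): [0, 0, 1, 1, 8] = [0, 0, 1, 1, 8] -> [0, 0, 1, 1, 8] (max |s|=8)
Stage 4 (DIFF): s[0]=0, 0-0=0, 1-0=1, 1-1=0, 8-1=7 -> [0, 0, 1, 0, 7] (max |s|=7)
Stage 5 (AMPLIFY -1): 0*-1=0, 0*-1=0, 1*-1=-1, 0*-1=0, 7*-1=-7 -> [0, 0, -1, 0, -7] (max |s|=7)
Overall max amplitude: 8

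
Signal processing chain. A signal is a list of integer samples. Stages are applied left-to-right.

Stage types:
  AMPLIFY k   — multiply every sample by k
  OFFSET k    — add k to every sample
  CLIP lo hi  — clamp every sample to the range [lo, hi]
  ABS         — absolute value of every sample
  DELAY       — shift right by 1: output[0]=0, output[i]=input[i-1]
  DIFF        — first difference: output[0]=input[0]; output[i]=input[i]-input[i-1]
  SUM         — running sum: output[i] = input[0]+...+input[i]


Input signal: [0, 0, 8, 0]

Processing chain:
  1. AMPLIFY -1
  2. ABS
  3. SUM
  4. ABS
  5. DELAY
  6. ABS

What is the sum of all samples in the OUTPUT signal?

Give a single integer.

Input: [0, 0, 8, 0]
Stage 1 (AMPLIFY -1): 0*-1=0, 0*-1=0, 8*-1=-8, 0*-1=0 -> [0, 0, -8, 0]
Stage 2 (ABS): |0|=0, |0|=0, |-8|=8, |0|=0 -> [0, 0, 8, 0]
Stage 3 (SUM): sum[0..0]=0, sum[0..1]=0, sum[0..2]=8, sum[0..3]=8 -> [0, 0, 8, 8]
Stage 4 (ABS): |0|=0, |0|=0, |8|=8, |8|=8 -> [0, 0, 8, 8]
Stage 5 (DELAY): [0, 0, 0, 8] = [0, 0, 0, 8] -> [0, 0, 0, 8]
Stage 6 (ABS): |0|=0, |0|=0, |0|=0, |8|=8 -> [0, 0, 0, 8]
Output sum: 8

Answer: 8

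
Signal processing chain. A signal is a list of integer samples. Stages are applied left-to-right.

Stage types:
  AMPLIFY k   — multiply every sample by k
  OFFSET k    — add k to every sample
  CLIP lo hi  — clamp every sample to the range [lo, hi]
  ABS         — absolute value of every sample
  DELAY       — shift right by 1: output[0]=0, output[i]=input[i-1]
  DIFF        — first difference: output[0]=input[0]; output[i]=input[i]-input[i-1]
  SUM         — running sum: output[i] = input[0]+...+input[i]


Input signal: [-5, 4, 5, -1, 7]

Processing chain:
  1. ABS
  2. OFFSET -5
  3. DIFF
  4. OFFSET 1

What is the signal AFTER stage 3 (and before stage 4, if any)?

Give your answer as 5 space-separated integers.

Answer: 0 -1 1 -4 6

Derivation:
Input: [-5, 4, 5, -1, 7]
Stage 1 (ABS): |-5|=5, |4|=4, |5|=5, |-1|=1, |7|=7 -> [5, 4, 5, 1, 7]
Stage 2 (OFFSET -5): 5+-5=0, 4+-5=-1, 5+-5=0, 1+-5=-4, 7+-5=2 -> [0, -1, 0, -4, 2]
Stage 3 (DIFF): s[0]=0, -1-0=-1, 0--1=1, -4-0=-4, 2--4=6 -> [0, -1, 1, -4, 6]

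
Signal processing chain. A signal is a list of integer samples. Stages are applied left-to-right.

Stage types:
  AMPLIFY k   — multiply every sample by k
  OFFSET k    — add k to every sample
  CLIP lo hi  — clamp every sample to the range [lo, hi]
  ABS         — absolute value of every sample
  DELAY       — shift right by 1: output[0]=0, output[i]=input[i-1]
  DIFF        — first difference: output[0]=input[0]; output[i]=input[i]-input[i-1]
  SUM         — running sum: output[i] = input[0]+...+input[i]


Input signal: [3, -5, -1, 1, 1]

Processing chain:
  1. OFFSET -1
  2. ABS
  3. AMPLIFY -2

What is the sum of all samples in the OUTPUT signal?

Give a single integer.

Input: [3, -5, -1, 1, 1]
Stage 1 (OFFSET -1): 3+-1=2, -5+-1=-6, -1+-1=-2, 1+-1=0, 1+-1=0 -> [2, -6, -2, 0, 0]
Stage 2 (ABS): |2|=2, |-6|=6, |-2|=2, |0|=0, |0|=0 -> [2, 6, 2, 0, 0]
Stage 3 (AMPLIFY -2): 2*-2=-4, 6*-2=-12, 2*-2=-4, 0*-2=0, 0*-2=0 -> [-4, -12, -4, 0, 0]
Output sum: -20

Answer: -20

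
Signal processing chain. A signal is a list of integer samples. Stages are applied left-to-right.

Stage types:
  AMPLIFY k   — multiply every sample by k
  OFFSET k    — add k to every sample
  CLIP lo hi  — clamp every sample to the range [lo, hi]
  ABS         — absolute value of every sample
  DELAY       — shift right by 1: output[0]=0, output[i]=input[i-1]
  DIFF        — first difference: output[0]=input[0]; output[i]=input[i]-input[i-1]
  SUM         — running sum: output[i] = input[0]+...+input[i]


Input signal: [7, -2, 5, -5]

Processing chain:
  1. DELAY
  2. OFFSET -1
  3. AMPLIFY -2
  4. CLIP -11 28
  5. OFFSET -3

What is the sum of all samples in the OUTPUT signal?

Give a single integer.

Input: [7, -2, 5, -5]
Stage 1 (DELAY): [0, 7, -2, 5] = [0, 7, -2, 5] -> [0, 7, -2, 5]
Stage 2 (OFFSET -1): 0+-1=-1, 7+-1=6, -2+-1=-3, 5+-1=4 -> [-1, 6, -3, 4]
Stage 3 (AMPLIFY -2): -1*-2=2, 6*-2=-12, -3*-2=6, 4*-2=-8 -> [2, -12, 6, -8]
Stage 4 (CLIP -11 28): clip(2,-11,28)=2, clip(-12,-11,28)=-11, clip(6,-11,28)=6, clip(-8,-11,28)=-8 -> [2, -11, 6, -8]
Stage 5 (OFFSET -3): 2+-3=-1, -11+-3=-14, 6+-3=3, -8+-3=-11 -> [-1, -14, 3, -11]
Output sum: -23

Answer: -23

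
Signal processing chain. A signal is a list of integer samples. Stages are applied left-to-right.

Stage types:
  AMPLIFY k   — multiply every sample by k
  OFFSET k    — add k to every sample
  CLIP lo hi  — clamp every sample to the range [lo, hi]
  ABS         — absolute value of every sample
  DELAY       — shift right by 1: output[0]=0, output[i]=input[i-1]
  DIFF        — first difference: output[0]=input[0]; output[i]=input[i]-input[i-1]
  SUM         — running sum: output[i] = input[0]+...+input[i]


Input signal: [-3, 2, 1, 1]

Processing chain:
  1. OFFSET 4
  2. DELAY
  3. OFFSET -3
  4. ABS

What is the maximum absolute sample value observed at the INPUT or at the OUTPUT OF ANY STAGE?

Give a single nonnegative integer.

Input: [-3, 2, 1, 1] (max |s|=3)
Stage 1 (OFFSET 4): -3+4=1, 2+4=6, 1+4=5, 1+4=5 -> [1, 6, 5, 5] (max |s|=6)
Stage 2 (DELAY): [0, 1, 6, 5] = [0, 1, 6, 5] -> [0, 1, 6, 5] (max |s|=6)
Stage 3 (OFFSET -3): 0+-3=-3, 1+-3=-2, 6+-3=3, 5+-3=2 -> [-3, -2, 3, 2] (max |s|=3)
Stage 4 (ABS): |-3|=3, |-2|=2, |3|=3, |2|=2 -> [3, 2, 3, 2] (max |s|=3)
Overall max amplitude: 6

Answer: 6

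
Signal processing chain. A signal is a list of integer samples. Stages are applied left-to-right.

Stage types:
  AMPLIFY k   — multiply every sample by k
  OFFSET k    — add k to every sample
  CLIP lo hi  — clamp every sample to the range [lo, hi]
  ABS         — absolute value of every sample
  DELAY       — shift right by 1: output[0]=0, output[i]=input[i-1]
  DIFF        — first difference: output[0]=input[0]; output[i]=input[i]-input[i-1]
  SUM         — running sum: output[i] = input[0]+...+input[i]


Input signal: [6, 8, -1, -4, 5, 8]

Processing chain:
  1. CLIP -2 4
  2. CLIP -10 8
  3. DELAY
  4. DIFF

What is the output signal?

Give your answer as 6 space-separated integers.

Input: [6, 8, -1, -4, 5, 8]
Stage 1 (CLIP -2 4): clip(6,-2,4)=4, clip(8,-2,4)=4, clip(-1,-2,4)=-1, clip(-4,-2,4)=-2, clip(5,-2,4)=4, clip(8,-2,4)=4 -> [4, 4, -1, -2, 4, 4]
Stage 2 (CLIP -10 8): clip(4,-10,8)=4, clip(4,-10,8)=4, clip(-1,-10,8)=-1, clip(-2,-10,8)=-2, clip(4,-10,8)=4, clip(4,-10,8)=4 -> [4, 4, -1, -2, 4, 4]
Stage 3 (DELAY): [0, 4, 4, -1, -2, 4] = [0, 4, 4, -1, -2, 4] -> [0, 4, 4, -1, -2, 4]
Stage 4 (DIFF): s[0]=0, 4-0=4, 4-4=0, -1-4=-5, -2--1=-1, 4--2=6 -> [0, 4, 0, -5, -1, 6]

Answer: 0 4 0 -5 -1 6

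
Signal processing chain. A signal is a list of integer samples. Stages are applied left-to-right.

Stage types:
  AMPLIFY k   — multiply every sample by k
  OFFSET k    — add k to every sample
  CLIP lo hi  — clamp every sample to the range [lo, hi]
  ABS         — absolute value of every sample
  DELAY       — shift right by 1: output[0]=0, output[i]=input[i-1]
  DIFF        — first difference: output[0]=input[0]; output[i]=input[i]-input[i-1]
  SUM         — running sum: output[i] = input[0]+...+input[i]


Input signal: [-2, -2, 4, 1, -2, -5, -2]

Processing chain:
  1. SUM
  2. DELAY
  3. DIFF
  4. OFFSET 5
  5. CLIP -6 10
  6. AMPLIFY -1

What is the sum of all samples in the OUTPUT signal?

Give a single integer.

Answer: -29

Derivation:
Input: [-2, -2, 4, 1, -2, -5, -2]
Stage 1 (SUM): sum[0..0]=-2, sum[0..1]=-4, sum[0..2]=0, sum[0..3]=1, sum[0..4]=-1, sum[0..5]=-6, sum[0..6]=-8 -> [-2, -4, 0, 1, -1, -6, -8]
Stage 2 (DELAY): [0, -2, -4, 0, 1, -1, -6] = [0, -2, -4, 0, 1, -1, -6] -> [0, -2, -4, 0, 1, -1, -6]
Stage 3 (DIFF): s[0]=0, -2-0=-2, -4--2=-2, 0--4=4, 1-0=1, -1-1=-2, -6--1=-5 -> [0, -2, -2, 4, 1, -2, -5]
Stage 4 (OFFSET 5): 0+5=5, -2+5=3, -2+5=3, 4+5=9, 1+5=6, -2+5=3, -5+5=0 -> [5, 3, 3, 9, 6, 3, 0]
Stage 5 (CLIP -6 10): clip(5,-6,10)=5, clip(3,-6,10)=3, clip(3,-6,10)=3, clip(9,-6,10)=9, clip(6,-6,10)=6, clip(3,-6,10)=3, clip(0,-6,10)=0 -> [5, 3, 3, 9, 6, 3, 0]
Stage 6 (AMPLIFY -1): 5*-1=-5, 3*-1=-3, 3*-1=-3, 9*-1=-9, 6*-1=-6, 3*-1=-3, 0*-1=0 -> [-5, -3, -3, -9, -6, -3, 0]
Output sum: -29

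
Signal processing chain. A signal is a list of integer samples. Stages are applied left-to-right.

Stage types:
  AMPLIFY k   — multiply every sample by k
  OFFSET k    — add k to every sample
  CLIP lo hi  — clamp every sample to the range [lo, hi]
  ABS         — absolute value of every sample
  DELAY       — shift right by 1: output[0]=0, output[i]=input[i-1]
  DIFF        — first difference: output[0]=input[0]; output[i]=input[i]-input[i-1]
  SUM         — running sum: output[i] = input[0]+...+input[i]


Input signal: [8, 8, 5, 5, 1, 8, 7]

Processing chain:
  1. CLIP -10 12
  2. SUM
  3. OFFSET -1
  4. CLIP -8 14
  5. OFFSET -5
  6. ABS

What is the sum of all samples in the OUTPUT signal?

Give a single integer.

Input: [8, 8, 5, 5, 1, 8, 7]
Stage 1 (CLIP -10 12): clip(8,-10,12)=8, clip(8,-10,12)=8, clip(5,-10,12)=5, clip(5,-10,12)=5, clip(1,-10,12)=1, clip(8,-10,12)=8, clip(7,-10,12)=7 -> [8, 8, 5, 5, 1, 8, 7]
Stage 2 (SUM): sum[0..0]=8, sum[0..1]=16, sum[0..2]=21, sum[0..3]=26, sum[0..4]=27, sum[0..5]=35, sum[0..6]=42 -> [8, 16, 21, 26, 27, 35, 42]
Stage 3 (OFFSET -1): 8+-1=7, 16+-1=15, 21+-1=20, 26+-1=25, 27+-1=26, 35+-1=34, 42+-1=41 -> [7, 15, 20, 25, 26, 34, 41]
Stage 4 (CLIP -8 14): clip(7,-8,14)=7, clip(15,-8,14)=14, clip(20,-8,14)=14, clip(25,-8,14)=14, clip(26,-8,14)=14, clip(34,-8,14)=14, clip(41,-8,14)=14 -> [7, 14, 14, 14, 14, 14, 14]
Stage 5 (OFFSET -5): 7+-5=2, 14+-5=9, 14+-5=9, 14+-5=9, 14+-5=9, 14+-5=9, 14+-5=9 -> [2, 9, 9, 9, 9, 9, 9]
Stage 6 (ABS): |2|=2, |9|=9, |9|=9, |9|=9, |9|=9, |9|=9, |9|=9 -> [2, 9, 9, 9, 9, 9, 9]
Output sum: 56

Answer: 56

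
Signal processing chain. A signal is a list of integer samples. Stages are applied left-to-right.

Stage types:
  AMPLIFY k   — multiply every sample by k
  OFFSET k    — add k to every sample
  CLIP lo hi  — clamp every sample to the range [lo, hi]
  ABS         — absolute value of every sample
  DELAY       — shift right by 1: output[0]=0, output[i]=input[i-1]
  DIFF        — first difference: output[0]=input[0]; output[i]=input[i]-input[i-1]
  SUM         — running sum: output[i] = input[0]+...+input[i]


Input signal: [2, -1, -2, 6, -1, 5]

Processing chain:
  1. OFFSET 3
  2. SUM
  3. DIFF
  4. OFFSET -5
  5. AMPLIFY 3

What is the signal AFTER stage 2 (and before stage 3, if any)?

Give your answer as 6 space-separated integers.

Input: [2, -1, -2, 6, -1, 5]
Stage 1 (OFFSET 3): 2+3=5, -1+3=2, -2+3=1, 6+3=9, -1+3=2, 5+3=8 -> [5, 2, 1, 9, 2, 8]
Stage 2 (SUM): sum[0..0]=5, sum[0..1]=7, sum[0..2]=8, sum[0..3]=17, sum[0..4]=19, sum[0..5]=27 -> [5, 7, 8, 17, 19, 27]

Answer: 5 7 8 17 19 27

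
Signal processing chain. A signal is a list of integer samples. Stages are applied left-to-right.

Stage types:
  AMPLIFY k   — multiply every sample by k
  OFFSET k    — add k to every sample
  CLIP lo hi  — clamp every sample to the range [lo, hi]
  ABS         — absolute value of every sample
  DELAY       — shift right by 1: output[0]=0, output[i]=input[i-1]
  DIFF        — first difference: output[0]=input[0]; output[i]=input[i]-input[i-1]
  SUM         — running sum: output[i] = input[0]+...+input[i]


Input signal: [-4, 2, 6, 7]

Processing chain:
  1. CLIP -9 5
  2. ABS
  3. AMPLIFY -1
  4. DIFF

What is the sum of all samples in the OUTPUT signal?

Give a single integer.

Answer: -5

Derivation:
Input: [-4, 2, 6, 7]
Stage 1 (CLIP -9 5): clip(-4,-9,5)=-4, clip(2,-9,5)=2, clip(6,-9,5)=5, clip(7,-9,5)=5 -> [-4, 2, 5, 5]
Stage 2 (ABS): |-4|=4, |2|=2, |5|=5, |5|=5 -> [4, 2, 5, 5]
Stage 3 (AMPLIFY -1): 4*-1=-4, 2*-1=-2, 5*-1=-5, 5*-1=-5 -> [-4, -2, -5, -5]
Stage 4 (DIFF): s[0]=-4, -2--4=2, -5--2=-3, -5--5=0 -> [-4, 2, -3, 0]
Output sum: -5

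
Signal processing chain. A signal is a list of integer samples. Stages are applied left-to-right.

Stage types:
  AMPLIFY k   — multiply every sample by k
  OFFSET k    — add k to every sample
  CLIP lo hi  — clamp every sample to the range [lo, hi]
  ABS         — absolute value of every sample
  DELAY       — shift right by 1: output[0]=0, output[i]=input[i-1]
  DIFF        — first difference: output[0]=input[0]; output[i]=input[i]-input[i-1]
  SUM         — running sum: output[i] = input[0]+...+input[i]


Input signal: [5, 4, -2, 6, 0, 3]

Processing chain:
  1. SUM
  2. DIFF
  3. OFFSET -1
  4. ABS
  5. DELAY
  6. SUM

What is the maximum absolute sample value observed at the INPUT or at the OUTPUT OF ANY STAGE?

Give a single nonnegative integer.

Answer: 16

Derivation:
Input: [5, 4, -2, 6, 0, 3] (max |s|=6)
Stage 1 (SUM): sum[0..0]=5, sum[0..1]=9, sum[0..2]=7, sum[0..3]=13, sum[0..4]=13, sum[0..5]=16 -> [5, 9, 7, 13, 13, 16] (max |s|=16)
Stage 2 (DIFF): s[0]=5, 9-5=4, 7-9=-2, 13-7=6, 13-13=0, 16-13=3 -> [5, 4, -2, 6, 0, 3] (max |s|=6)
Stage 3 (OFFSET -1): 5+-1=4, 4+-1=3, -2+-1=-3, 6+-1=5, 0+-1=-1, 3+-1=2 -> [4, 3, -3, 5, -1, 2] (max |s|=5)
Stage 4 (ABS): |4|=4, |3|=3, |-3|=3, |5|=5, |-1|=1, |2|=2 -> [4, 3, 3, 5, 1, 2] (max |s|=5)
Stage 5 (DELAY): [0, 4, 3, 3, 5, 1] = [0, 4, 3, 3, 5, 1] -> [0, 4, 3, 3, 5, 1] (max |s|=5)
Stage 6 (SUM): sum[0..0]=0, sum[0..1]=4, sum[0..2]=7, sum[0..3]=10, sum[0..4]=15, sum[0..5]=16 -> [0, 4, 7, 10, 15, 16] (max |s|=16)
Overall max amplitude: 16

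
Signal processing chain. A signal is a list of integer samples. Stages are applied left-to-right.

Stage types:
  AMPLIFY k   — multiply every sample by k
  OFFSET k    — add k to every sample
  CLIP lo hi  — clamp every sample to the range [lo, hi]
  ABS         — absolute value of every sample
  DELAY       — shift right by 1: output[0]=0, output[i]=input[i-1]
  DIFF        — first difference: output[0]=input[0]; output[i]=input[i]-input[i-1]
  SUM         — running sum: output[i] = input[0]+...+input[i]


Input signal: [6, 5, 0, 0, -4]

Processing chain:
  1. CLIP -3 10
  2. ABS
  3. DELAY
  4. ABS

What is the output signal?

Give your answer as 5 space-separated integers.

Input: [6, 5, 0, 0, -4]
Stage 1 (CLIP -3 10): clip(6,-3,10)=6, clip(5,-3,10)=5, clip(0,-3,10)=0, clip(0,-3,10)=0, clip(-4,-3,10)=-3 -> [6, 5, 0, 0, -3]
Stage 2 (ABS): |6|=6, |5|=5, |0|=0, |0|=0, |-3|=3 -> [6, 5, 0, 0, 3]
Stage 3 (DELAY): [0, 6, 5, 0, 0] = [0, 6, 5, 0, 0] -> [0, 6, 5, 0, 0]
Stage 4 (ABS): |0|=0, |6|=6, |5|=5, |0|=0, |0|=0 -> [0, 6, 5, 0, 0]

Answer: 0 6 5 0 0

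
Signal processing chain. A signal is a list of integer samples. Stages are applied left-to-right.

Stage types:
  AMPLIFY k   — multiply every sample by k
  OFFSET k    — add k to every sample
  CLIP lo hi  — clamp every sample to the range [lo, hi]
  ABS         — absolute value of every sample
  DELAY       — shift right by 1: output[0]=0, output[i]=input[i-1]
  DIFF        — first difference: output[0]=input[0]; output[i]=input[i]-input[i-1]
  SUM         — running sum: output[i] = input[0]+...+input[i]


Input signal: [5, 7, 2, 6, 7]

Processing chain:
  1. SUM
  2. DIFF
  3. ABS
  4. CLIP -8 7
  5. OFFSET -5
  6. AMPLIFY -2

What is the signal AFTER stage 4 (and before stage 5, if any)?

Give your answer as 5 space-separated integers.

Answer: 5 7 2 6 7

Derivation:
Input: [5, 7, 2, 6, 7]
Stage 1 (SUM): sum[0..0]=5, sum[0..1]=12, sum[0..2]=14, sum[0..3]=20, sum[0..4]=27 -> [5, 12, 14, 20, 27]
Stage 2 (DIFF): s[0]=5, 12-5=7, 14-12=2, 20-14=6, 27-20=7 -> [5, 7, 2, 6, 7]
Stage 3 (ABS): |5|=5, |7|=7, |2|=2, |6|=6, |7|=7 -> [5, 7, 2, 6, 7]
Stage 4 (CLIP -8 7): clip(5,-8,7)=5, clip(7,-8,7)=7, clip(2,-8,7)=2, clip(6,-8,7)=6, clip(7,-8,7)=7 -> [5, 7, 2, 6, 7]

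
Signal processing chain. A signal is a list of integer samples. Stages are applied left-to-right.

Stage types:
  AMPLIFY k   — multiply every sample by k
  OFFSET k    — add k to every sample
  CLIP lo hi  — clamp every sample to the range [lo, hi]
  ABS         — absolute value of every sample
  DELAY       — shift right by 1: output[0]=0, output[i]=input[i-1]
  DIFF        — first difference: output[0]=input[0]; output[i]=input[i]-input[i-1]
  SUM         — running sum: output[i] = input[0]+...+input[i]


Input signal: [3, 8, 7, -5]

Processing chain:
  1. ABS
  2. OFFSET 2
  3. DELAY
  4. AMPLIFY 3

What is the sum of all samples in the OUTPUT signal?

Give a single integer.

Answer: 72

Derivation:
Input: [3, 8, 7, -5]
Stage 1 (ABS): |3|=3, |8|=8, |7|=7, |-5|=5 -> [3, 8, 7, 5]
Stage 2 (OFFSET 2): 3+2=5, 8+2=10, 7+2=9, 5+2=7 -> [5, 10, 9, 7]
Stage 3 (DELAY): [0, 5, 10, 9] = [0, 5, 10, 9] -> [0, 5, 10, 9]
Stage 4 (AMPLIFY 3): 0*3=0, 5*3=15, 10*3=30, 9*3=27 -> [0, 15, 30, 27]
Output sum: 72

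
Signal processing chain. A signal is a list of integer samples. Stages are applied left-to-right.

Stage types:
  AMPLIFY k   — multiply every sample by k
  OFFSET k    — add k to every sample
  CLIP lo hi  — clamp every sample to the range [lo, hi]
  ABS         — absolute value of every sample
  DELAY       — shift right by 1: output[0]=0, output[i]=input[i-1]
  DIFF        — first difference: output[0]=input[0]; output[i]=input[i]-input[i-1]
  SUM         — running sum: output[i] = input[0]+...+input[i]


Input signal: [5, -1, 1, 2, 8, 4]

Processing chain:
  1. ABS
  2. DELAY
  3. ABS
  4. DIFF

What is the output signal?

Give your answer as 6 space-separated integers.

Input: [5, -1, 1, 2, 8, 4]
Stage 1 (ABS): |5|=5, |-1|=1, |1|=1, |2|=2, |8|=8, |4|=4 -> [5, 1, 1, 2, 8, 4]
Stage 2 (DELAY): [0, 5, 1, 1, 2, 8] = [0, 5, 1, 1, 2, 8] -> [0, 5, 1, 1, 2, 8]
Stage 3 (ABS): |0|=0, |5|=5, |1|=1, |1|=1, |2|=2, |8|=8 -> [0, 5, 1, 1, 2, 8]
Stage 4 (DIFF): s[0]=0, 5-0=5, 1-5=-4, 1-1=0, 2-1=1, 8-2=6 -> [0, 5, -4, 0, 1, 6]

Answer: 0 5 -4 0 1 6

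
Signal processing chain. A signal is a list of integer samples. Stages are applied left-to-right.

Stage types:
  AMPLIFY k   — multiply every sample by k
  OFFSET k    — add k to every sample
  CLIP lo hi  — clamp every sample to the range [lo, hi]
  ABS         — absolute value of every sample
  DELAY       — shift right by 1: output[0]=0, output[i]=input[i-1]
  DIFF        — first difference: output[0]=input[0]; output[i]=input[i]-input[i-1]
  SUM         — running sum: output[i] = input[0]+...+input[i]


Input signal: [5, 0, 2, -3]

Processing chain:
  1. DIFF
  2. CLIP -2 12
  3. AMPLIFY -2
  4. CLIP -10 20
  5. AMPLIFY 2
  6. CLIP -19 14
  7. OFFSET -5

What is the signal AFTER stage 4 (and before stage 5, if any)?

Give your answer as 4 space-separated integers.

Input: [5, 0, 2, -3]
Stage 1 (DIFF): s[0]=5, 0-5=-5, 2-0=2, -3-2=-5 -> [5, -5, 2, -5]
Stage 2 (CLIP -2 12): clip(5,-2,12)=5, clip(-5,-2,12)=-2, clip(2,-2,12)=2, clip(-5,-2,12)=-2 -> [5, -2, 2, -2]
Stage 3 (AMPLIFY -2): 5*-2=-10, -2*-2=4, 2*-2=-4, -2*-2=4 -> [-10, 4, -4, 4]
Stage 4 (CLIP -10 20): clip(-10,-10,20)=-10, clip(4,-10,20)=4, clip(-4,-10,20)=-4, clip(4,-10,20)=4 -> [-10, 4, -4, 4]

Answer: -10 4 -4 4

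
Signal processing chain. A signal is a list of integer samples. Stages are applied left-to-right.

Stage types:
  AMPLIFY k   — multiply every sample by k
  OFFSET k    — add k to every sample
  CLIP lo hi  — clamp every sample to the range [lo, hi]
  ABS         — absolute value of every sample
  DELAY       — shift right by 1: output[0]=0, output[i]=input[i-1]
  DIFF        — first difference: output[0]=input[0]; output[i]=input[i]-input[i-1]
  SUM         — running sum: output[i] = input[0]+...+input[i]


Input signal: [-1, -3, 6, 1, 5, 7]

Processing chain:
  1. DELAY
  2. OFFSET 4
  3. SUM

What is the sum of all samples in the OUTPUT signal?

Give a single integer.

Input: [-1, -3, 6, 1, 5, 7]
Stage 1 (DELAY): [0, -1, -3, 6, 1, 5] = [0, -1, -3, 6, 1, 5] -> [0, -1, -3, 6, 1, 5]
Stage 2 (OFFSET 4): 0+4=4, -1+4=3, -3+4=1, 6+4=10, 1+4=5, 5+4=9 -> [4, 3, 1, 10, 5, 9]
Stage 3 (SUM): sum[0..0]=4, sum[0..1]=7, sum[0..2]=8, sum[0..3]=18, sum[0..4]=23, sum[0..5]=32 -> [4, 7, 8, 18, 23, 32]
Output sum: 92

Answer: 92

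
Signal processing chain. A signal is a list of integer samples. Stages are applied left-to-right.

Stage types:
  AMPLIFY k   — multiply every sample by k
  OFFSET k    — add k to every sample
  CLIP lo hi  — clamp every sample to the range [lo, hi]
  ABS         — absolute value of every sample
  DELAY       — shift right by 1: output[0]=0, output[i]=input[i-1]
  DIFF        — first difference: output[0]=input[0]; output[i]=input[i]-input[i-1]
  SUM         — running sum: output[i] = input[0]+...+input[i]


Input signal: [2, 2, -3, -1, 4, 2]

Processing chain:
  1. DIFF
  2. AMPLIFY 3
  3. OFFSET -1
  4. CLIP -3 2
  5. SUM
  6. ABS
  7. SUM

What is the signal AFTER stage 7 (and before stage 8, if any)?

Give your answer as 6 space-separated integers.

Answer: 2 3 5 5 7 8

Derivation:
Input: [2, 2, -3, -1, 4, 2]
Stage 1 (DIFF): s[0]=2, 2-2=0, -3-2=-5, -1--3=2, 4--1=5, 2-4=-2 -> [2, 0, -5, 2, 5, -2]
Stage 2 (AMPLIFY 3): 2*3=6, 0*3=0, -5*3=-15, 2*3=6, 5*3=15, -2*3=-6 -> [6, 0, -15, 6, 15, -6]
Stage 3 (OFFSET -1): 6+-1=5, 0+-1=-1, -15+-1=-16, 6+-1=5, 15+-1=14, -6+-1=-7 -> [5, -1, -16, 5, 14, -7]
Stage 4 (CLIP -3 2): clip(5,-3,2)=2, clip(-1,-3,2)=-1, clip(-16,-3,2)=-3, clip(5,-3,2)=2, clip(14,-3,2)=2, clip(-7,-3,2)=-3 -> [2, -1, -3, 2, 2, -3]
Stage 5 (SUM): sum[0..0]=2, sum[0..1]=1, sum[0..2]=-2, sum[0..3]=0, sum[0..4]=2, sum[0..5]=-1 -> [2, 1, -2, 0, 2, -1]
Stage 6 (ABS): |2|=2, |1|=1, |-2|=2, |0|=0, |2|=2, |-1|=1 -> [2, 1, 2, 0, 2, 1]
Stage 7 (SUM): sum[0..0]=2, sum[0..1]=3, sum[0..2]=5, sum[0..3]=5, sum[0..4]=7, sum[0..5]=8 -> [2, 3, 5, 5, 7, 8]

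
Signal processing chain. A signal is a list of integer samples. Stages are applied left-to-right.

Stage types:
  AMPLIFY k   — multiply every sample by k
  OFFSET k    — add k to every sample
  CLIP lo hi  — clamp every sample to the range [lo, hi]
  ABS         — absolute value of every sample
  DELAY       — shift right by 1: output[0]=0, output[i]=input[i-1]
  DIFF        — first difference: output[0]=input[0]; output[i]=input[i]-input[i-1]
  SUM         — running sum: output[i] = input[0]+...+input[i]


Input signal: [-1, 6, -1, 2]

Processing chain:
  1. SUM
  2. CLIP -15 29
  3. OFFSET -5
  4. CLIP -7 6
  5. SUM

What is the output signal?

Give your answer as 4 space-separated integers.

Input: [-1, 6, -1, 2]
Stage 1 (SUM): sum[0..0]=-1, sum[0..1]=5, sum[0..2]=4, sum[0..3]=6 -> [-1, 5, 4, 6]
Stage 2 (CLIP -15 29): clip(-1,-15,29)=-1, clip(5,-15,29)=5, clip(4,-15,29)=4, clip(6,-15,29)=6 -> [-1, 5, 4, 6]
Stage 3 (OFFSET -5): -1+-5=-6, 5+-5=0, 4+-5=-1, 6+-5=1 -> [-6, 0, -1, 1]
Stage 4 (CLIP -7 6): clip(-6,-7,6)=-6, clip(0,-7,6)=0, clip(-1,-7,6)=-1, clip(1,-7,6)=1 -> [-6, 0, -1, 1]
Stage 5 (SUM): sum[0..0]=-6, sum[0..1]=-6, sum[0..2]=-7, sum[0..3]=-6 -> [-6, -6, -7, -6]

Answer: -6 -6 -7 -6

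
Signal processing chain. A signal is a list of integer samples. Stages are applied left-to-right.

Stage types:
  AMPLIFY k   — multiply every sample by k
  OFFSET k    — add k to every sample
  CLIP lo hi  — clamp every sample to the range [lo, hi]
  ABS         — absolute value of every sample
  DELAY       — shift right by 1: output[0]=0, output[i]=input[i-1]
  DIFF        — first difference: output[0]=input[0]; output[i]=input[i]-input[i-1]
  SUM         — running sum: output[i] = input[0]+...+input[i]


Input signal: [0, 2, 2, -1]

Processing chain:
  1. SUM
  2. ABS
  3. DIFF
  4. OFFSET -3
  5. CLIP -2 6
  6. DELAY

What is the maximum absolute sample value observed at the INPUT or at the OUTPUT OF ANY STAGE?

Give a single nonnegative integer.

Answer: 4

Derivation:
Input: [0, 2, 2, -1] (max |s|=2)
Stage 1 (SUM): sum[0..0]=0, sum[0..1]=2, sum[0..2]=4, sum[0..3]=3 -> [0, 2, 4, 3] (max |s|=4)
Stage 2 (ABS): |0|=0, |2|=2, |4|=4, |3|=3 -> [0, 2, 4, 3] (max |s|=4)
Stage 3 (DIFF): s[0]=0, 2-0=2, 4-2=2, 3-4=-1 -> [0, 2, 2, -1] (max |s|=2)
Stage 4 (OFFSET -3): 0+-3=-3, 2+-3=-1, 2+-3=-1, -1+-3=-4 -> [-3, -1, -1, -4] (max |s|=4)
Stage 5 (CLIP -2 6): clip(-3,-2,6)=-2, clip(-1,-2,6)=-1, clip(-1,-2,6)=-1, clip(-4,-2,6)=-2 -> [-2, -1, -1, -2] (max |s|=2)
Stage 6 (DELAY): [0, -2, -1, -1] = [0, -2, -1, -1] -> [0, -2, -1, -1] (max |s|=2)
Overall max amplitude: 4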